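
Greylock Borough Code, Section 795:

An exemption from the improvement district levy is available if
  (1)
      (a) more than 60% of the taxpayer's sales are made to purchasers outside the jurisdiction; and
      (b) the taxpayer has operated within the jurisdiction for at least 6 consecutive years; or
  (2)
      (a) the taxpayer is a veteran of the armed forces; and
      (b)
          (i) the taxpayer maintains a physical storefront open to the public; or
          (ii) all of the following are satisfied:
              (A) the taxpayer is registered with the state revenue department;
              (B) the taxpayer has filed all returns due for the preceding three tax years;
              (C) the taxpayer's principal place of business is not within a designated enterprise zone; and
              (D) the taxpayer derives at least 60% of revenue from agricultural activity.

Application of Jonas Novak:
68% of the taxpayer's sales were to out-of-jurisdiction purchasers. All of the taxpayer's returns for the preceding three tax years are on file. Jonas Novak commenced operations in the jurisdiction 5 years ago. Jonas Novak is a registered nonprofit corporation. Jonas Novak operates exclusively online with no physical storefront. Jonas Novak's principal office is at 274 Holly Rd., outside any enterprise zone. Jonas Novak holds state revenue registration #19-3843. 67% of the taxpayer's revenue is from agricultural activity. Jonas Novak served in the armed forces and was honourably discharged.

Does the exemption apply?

Yes — exempt.

(a) >60% out-of-jur. sales — holds.
(b) ≥ 6 yrs in jurisdiction — fails.
So (1) is not satisfied (T AND F).
(a) veteran — satisfied.
(i) has storefront — not satisfied.
(A) state-registered — met.
(B) returns current — holds.
(C) not (in enterprise zone) — met.
(D) ≥60% agricultural — met.
So (ii) is satisfied (T AND T AND T AND T).
(b): F OR T → true.
(2): T AND T → true.
Overall: F OR T → true.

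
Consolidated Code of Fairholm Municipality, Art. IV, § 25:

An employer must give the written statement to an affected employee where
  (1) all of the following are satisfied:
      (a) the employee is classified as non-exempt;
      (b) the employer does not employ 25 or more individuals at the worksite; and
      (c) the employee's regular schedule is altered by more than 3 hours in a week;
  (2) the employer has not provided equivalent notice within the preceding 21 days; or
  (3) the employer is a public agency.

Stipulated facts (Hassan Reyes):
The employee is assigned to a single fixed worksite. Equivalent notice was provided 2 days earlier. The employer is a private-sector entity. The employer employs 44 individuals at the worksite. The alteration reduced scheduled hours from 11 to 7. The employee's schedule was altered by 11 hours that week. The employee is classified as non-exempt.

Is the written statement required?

No — not required.

(a) non-exempt — met.
(b) not (≥ 25 at site) — not satisfied.
(c) schedule shift > 3h — satisfied.
So (1) is not satisfied (T AND F AND T).
(2) no recent notice — fails.
(3) public agency — not met.
So Overall is not satisfied (F OR F OR F).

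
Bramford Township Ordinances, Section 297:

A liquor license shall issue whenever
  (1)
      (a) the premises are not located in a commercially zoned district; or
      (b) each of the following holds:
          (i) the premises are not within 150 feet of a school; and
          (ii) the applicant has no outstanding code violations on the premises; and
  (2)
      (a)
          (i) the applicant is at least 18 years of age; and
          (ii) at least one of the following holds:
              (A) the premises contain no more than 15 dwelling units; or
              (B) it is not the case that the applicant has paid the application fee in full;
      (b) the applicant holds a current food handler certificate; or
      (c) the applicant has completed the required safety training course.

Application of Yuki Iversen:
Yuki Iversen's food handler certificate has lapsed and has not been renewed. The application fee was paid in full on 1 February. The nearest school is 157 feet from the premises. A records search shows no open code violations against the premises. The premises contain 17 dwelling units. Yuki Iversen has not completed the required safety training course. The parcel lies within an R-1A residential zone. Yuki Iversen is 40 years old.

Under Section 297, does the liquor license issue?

(a) not (commercially zoned) — met.
(i) ≥150 ft from school — satisfied.
(ii) no code violations — met.
So (b) is satisfied (T AND T).
(1): T OR T → true.
(i) age ≥ 18 — met.
(A) ≤ 15 units — not satisfied.
(B) not (fee paid) — not met.
(ii): F OR F → false.
(a) = T AND F = false.
(b) food handler cert. — fails.
(c) safety training — fails.
So (2) is not satisfied (F OR F OR F).
So Overall is not satisfied (T AND F).

No — denied.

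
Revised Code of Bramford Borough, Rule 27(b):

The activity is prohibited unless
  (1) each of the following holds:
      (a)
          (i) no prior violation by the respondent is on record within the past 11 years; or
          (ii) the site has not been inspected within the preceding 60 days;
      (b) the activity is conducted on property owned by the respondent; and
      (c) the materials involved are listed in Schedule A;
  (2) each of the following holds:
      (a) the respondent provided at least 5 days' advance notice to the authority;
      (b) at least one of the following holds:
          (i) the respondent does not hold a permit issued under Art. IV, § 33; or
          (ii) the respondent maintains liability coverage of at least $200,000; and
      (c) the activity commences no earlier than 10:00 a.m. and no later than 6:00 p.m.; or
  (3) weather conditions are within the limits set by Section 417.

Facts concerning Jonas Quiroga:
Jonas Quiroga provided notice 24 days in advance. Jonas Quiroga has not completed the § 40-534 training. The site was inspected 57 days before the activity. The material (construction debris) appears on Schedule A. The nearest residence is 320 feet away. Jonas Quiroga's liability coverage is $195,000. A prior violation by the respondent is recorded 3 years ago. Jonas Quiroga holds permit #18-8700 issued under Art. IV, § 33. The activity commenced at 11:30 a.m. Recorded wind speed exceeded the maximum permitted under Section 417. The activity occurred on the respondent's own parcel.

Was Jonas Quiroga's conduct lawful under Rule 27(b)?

(i) no prior violation — fails.
(ii) not (site inspected) — not met.
So (a) is not satisfied (F OR F).
(b) own property — met.
(c) Schedule A material — satisfied.
So (1) is not satisfied (F AND T AND T).
(a) ≥5 days' notice — holds.
(i) not (holds permit) — not met.
(ii) coverage ≥ $200,000 — not satisfied.
(b) = F OR F = false.
(c) start within hours — holds.
(2) = T AND F AND T = false.
(3) weather ok — fails.
So Overall is not satisfied (F OR F OR F).

No — unlawful.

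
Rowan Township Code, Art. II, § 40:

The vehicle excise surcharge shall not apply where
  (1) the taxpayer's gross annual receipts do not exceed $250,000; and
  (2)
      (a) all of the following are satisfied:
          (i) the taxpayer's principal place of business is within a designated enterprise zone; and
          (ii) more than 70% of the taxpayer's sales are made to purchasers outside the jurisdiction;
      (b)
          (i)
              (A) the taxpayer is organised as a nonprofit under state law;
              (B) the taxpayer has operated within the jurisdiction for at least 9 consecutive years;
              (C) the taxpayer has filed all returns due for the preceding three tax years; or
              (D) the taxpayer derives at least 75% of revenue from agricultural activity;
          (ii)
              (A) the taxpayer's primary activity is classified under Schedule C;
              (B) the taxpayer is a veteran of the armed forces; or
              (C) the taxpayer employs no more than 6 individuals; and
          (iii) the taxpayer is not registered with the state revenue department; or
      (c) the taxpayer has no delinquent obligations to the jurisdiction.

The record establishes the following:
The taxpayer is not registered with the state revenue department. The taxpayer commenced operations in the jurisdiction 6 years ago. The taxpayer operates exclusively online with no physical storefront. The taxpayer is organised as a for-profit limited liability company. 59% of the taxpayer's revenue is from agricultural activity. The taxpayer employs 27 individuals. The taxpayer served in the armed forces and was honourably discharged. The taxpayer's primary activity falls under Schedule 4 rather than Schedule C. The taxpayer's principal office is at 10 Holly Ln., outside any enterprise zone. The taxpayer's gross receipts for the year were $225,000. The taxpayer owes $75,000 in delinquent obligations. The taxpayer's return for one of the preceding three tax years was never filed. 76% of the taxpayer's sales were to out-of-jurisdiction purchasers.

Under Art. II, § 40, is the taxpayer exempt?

No — not exempt.

(1) receipts ≤ $250,000 — satisfied.
(i) in enterprise zone — fails.
(ii) >70% out-of-jur. sales — satisfied.
So (a) is not satisfied (F AND T).
(A) nonprofit — not satisfied.
(B) ≥ 9 yrs in jurisdiction — not satisfied.
(C) returns current — not met.
(D) ≥75% agricultural — not met.
(i): F OR F OR F OR F → false.
(A) Schedule C activity — not met.
(B) veteran — holds.
(C) ≤ 6 employees — fails.
(ii): F OR T OR F → true.
(iii) not (state-registered) — met.
(b): F AND T AND T → false.
(c) no delinquency — not satisfied.
So (2) is not satisfied (F OR F OR F).
Overall: T AND F → false.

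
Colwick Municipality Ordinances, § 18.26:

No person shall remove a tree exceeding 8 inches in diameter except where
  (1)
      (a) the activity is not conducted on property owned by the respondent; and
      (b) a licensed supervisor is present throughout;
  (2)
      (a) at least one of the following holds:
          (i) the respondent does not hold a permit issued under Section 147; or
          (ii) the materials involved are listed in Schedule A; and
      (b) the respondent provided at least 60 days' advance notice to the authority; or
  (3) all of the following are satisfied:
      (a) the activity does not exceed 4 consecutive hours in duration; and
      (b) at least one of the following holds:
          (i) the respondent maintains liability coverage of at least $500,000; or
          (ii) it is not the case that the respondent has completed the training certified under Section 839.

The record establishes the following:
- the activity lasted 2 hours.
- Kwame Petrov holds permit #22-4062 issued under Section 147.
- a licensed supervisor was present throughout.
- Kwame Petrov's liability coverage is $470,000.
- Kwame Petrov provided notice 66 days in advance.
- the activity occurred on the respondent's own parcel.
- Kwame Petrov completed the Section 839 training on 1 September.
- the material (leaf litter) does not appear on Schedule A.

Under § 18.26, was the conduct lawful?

No — unlawful.

(a) not (own property) — not met.
(b) supervisor present — holds.
(1) = F AND T = false.
(i) not (holds permit) — not satisfied.
(ii) Schedule A material — not met.
(a) = F OR F = false.
(b) ≥60 days' notice — satisfied.
(2) = F AND T = false.
(a) ≤ 4 hrs duration — satisfied.
(i) coverage ≥ $500,000 — not met.
(ii) not (training certified) — not satisfied.
So (b) is not satisfied (F OR F).
(3) = T AND F = false.
Overall: F OR F OR F → false.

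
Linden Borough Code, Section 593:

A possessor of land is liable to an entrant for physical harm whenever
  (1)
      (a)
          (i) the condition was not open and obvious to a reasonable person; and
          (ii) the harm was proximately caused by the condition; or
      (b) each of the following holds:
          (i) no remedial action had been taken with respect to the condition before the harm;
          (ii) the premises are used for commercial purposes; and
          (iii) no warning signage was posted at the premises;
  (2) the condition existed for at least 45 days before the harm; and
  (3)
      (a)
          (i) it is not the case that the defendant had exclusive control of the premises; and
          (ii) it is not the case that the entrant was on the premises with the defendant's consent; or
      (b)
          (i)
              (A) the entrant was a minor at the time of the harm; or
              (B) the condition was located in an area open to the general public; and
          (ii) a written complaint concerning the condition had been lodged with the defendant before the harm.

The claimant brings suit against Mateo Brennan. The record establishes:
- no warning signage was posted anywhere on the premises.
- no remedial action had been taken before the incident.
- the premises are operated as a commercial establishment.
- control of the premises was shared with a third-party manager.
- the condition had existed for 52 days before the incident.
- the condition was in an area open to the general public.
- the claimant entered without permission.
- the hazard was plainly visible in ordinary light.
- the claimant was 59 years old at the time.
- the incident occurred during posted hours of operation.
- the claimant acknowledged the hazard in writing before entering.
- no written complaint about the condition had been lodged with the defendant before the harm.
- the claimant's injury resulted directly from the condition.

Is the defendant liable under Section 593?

(i) not open/obvious — not satisfied.
(ii) proximate cause — met.
(a): F AND T → false.
(i) no remedial action — met.
(ii) commercial use — holds.
(iii) no signage posted — holds.
(b): T AND T AND T → true.
(1): F OR T → true.
(2) condition ≥45 days old — holds.
(i) not (exclusive control) — holds.
(ii) not (consent to enter) — holds.
So (a) is satisfied (T AND T).
(A) entrant a minor — not met.
(B) public area — satisfied.
(i): F OR T → true.
(ii) complaint lodged — not satisfied.
(b) = T AND F = false.
(3): T OR F → true.
Overall = T AND T AND T = true.

Yes — liable.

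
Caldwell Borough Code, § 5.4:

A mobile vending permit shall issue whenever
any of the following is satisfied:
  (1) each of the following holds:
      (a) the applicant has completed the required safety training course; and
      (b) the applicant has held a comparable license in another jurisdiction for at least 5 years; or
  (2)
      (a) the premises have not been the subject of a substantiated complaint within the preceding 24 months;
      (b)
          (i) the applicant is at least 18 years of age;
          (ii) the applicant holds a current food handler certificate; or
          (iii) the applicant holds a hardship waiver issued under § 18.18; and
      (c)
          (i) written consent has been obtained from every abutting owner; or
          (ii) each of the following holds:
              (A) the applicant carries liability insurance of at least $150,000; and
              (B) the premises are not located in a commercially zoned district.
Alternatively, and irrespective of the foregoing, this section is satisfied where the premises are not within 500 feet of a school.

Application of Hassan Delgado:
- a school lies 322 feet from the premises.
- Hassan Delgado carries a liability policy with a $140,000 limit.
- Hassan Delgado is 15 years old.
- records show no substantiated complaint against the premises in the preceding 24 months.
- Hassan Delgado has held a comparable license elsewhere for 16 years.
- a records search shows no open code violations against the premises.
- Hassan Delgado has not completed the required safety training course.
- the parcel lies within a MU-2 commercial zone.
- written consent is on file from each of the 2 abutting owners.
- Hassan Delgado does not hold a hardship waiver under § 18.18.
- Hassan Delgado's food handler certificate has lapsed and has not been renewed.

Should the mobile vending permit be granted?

No — denied.

(a) safety training — fails.
(b) prior license ≥ 5 yr — met.
So (1) is not satisfied (F AND T).
(a) no complaint in 24 mo. — met.
(i) age ≥ 18 — not satisfied.
(ii) food handler cert. — fails.
(iii) hardship waiver — fails.
(b) = F OR F OR F = false.
(i) all abutters consent — holds.
(A) insurance ≥ $150,000 — not satisfied.
(B) not (commercially zoned) — fails.
So (ii) is not satisfied (F AND F).
So (c) is satisfied (T OR F).
(2) = T AND F AND T = false.
So Overall is not satisfied (F OR F).
Exception (≥500 ft from school) — not satisfied.
Result: main false OR exception false → false.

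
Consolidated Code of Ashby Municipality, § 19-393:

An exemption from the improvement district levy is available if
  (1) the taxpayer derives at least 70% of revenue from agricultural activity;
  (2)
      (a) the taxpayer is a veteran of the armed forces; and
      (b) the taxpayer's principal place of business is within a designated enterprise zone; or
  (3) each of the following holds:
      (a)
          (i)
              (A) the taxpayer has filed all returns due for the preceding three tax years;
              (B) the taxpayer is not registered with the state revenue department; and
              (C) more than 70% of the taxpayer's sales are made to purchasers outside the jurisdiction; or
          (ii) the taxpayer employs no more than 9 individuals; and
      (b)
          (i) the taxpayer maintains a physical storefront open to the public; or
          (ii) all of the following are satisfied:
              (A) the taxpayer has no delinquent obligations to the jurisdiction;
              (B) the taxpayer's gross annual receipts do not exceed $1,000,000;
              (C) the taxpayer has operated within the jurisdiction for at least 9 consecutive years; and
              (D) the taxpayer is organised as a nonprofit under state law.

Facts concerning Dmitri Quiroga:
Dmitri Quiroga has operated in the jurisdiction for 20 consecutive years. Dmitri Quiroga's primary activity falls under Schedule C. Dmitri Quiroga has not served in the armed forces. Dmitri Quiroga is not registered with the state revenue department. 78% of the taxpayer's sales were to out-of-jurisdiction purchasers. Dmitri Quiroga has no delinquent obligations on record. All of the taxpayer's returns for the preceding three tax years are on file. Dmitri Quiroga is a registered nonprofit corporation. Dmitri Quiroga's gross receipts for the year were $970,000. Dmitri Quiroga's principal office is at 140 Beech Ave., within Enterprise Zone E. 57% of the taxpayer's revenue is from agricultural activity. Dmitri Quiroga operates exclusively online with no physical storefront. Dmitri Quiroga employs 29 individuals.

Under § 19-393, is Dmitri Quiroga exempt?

Yes — exempt.

(1) ≥70% agricultural — fails.
(a) veteran — fails.
(b) in enterprise zone — holds.
(2): F AND T → false.
(A) returns current — met.
(B) not (state-registered) — satisfied.
(C) >70% out-of-jur. sales — satisfied.
(i) = T AND T AND T = true.
(ii) ≤ 9 employees — fails.
So (a) is satisfied (T OR F).
(i) has storefront — fails.
(A) no delinquency — satisfied.
(B) receipts ≤ $1,000,000 — holds.
(C) ≥ 9 yrs in jurisdiction — met.
(D) nonprofit — satisfied.
(ii) = T AND T AND T AND T = true.
So (b) is satisfied (F OR T).
So (3) is satisfied (T AND T).
Overall: F OR F OR T → true.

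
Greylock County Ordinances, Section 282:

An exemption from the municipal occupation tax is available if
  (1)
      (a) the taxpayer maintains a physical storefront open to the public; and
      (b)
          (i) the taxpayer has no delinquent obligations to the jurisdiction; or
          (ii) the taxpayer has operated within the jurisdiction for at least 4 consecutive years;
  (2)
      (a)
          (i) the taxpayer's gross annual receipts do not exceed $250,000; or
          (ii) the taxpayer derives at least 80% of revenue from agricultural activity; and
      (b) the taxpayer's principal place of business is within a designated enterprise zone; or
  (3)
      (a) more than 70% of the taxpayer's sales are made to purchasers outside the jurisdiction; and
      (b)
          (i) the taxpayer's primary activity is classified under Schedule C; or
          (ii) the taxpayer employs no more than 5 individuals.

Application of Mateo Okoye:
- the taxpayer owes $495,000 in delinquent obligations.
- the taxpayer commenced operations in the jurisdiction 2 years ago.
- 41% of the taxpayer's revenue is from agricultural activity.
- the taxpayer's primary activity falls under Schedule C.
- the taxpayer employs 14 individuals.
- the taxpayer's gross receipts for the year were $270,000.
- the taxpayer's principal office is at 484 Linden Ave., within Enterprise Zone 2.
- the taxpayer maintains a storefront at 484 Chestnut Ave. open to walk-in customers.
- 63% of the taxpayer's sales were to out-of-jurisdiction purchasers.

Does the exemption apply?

(a) has storefront — satisfied.
(i) no delinquency — not met.
(ii) ≥ 4 yrs in jurisdiction — fails.
So (b) is not satisfied (F OR F).
(1) = T AND F = false.
(i) receipts ≤ $250,000 — fails.
(ii) ≥80% agricultural — not met.
So (a) is not satisfied (F OR F).
(b) in enterprise zone — satisfied.
(2) = F AND T = false.
(a) >70% out-of-jur. sales — not met.
(i) Schedule C activity — holds.
(ii) ≤ 5 employees — not satisfied.
(b) = T OR F = true.
(3): F AND T → false.
So Overall is not satisfied (F OR F OR F).

No — not exempt.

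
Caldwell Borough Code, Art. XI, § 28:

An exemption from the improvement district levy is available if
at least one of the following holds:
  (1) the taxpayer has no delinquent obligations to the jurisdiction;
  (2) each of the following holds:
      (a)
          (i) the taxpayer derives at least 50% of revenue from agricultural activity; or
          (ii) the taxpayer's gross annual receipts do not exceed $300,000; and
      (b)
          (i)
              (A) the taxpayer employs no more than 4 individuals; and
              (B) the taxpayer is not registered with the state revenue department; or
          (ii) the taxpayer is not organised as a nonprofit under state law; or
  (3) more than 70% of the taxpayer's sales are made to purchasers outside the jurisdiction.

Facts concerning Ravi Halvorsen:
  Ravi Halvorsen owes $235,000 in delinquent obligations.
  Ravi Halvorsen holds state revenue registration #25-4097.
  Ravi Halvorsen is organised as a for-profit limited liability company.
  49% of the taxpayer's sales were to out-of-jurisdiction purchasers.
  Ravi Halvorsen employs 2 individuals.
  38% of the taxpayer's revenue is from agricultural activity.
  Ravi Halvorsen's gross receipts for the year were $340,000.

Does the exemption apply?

No — not exempt.

(1) no delinquency — not satisfied.
(i) ≥50% agricultural — fails.
(ii) receipts ≤ $300,000 — fails.
(a): F OR F → false.
(A) ≤ 4 employees — satisfied.
(B) not (state-registered) — fails.
(i): T AND F → false.
(ii) not (nonprofit) — satisfied.
(b) = F OR T = true.
So (2) is not satisfied (F AND T).
(3) >70% out-of-jur. sales — fails.
So Overall is not satisfied (F OR F OR F).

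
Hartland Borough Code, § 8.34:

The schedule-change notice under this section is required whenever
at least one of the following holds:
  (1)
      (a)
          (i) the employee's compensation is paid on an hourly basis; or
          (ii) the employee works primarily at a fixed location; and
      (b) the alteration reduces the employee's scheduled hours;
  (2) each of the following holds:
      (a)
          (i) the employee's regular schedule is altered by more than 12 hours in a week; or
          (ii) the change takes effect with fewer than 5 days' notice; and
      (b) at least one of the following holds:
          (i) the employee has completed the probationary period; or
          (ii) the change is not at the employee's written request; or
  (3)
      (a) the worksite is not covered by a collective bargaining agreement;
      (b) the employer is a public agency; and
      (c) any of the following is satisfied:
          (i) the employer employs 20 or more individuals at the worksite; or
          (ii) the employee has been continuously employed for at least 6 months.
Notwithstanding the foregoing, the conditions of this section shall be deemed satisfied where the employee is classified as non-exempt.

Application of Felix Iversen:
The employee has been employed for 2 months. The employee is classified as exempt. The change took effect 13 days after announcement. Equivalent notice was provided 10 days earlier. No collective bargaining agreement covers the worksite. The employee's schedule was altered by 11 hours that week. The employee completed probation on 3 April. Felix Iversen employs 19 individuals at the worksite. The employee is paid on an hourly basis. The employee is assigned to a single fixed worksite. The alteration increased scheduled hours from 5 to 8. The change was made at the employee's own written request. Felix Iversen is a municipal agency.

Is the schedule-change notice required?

No — not required.

(i) hourly-paid — met.
(ii) fixed location — met.
(a): T OR T → true.
(b) hours reduced — fails.
(1): T AND F → false.
(i) schedule shift > 12h — not met.
(ii) < 5 days' notice — not satisfied.
So (a) is not satisfied (F OR F).
(i) past probation — satisfied.
(ii) not employee-requested — not satisfied.
So (b) is satisfied (T OR F).
(2): F AND T → false.
(a) no CBA — holds.
(b) public agency — holds.
(i) ≥ 20 at site — not satisfied.
(ii) tenure ≥ 6 mo. — fails.
(c): F OR F → false.
(3): T AND T AND F → false.
Overall = F OR F OR F = false.
Exception (non-exempt) — not satisfied.
Result: main false OR exception false → false.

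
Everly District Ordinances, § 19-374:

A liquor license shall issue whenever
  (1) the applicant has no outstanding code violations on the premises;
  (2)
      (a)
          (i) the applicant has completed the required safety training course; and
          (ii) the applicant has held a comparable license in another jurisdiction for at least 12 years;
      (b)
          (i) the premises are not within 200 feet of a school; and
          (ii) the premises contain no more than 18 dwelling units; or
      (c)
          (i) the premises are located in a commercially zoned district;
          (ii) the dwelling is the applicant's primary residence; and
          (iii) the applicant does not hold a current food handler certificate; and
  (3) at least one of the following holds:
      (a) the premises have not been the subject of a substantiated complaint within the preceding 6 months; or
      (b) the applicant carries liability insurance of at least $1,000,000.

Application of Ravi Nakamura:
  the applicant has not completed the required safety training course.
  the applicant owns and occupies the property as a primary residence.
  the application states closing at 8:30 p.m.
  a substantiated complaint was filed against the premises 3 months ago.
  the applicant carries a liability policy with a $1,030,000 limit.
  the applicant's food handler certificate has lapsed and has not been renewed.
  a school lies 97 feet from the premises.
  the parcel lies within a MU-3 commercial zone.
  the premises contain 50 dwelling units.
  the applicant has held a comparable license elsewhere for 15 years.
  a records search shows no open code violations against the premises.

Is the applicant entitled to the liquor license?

Yes — granted.

(1) no code violations — met.
(i) safety training — not satisfied.
(ii) prior license ≥ 12 yr — holds.
(a) = F AND T = false.
(i) ≥200 ft from school — not met.
(ii) ≤ 18 units — not satisfied.
(b): F AND F → false.
(i) commercially zoned — holds.
(ii) primary residence — met.
(iii) not (food handler cert.) — satisfied.
(c) = T AND T AND T = true.
(2) = F OR F OR T = true.
(a) no complaint in 6 mo. — not met.
(b) insurance ≥ $1,000,000 — satisfied.
So (3) is satisfied (F OR T).
Overall = T AND T AND T = true.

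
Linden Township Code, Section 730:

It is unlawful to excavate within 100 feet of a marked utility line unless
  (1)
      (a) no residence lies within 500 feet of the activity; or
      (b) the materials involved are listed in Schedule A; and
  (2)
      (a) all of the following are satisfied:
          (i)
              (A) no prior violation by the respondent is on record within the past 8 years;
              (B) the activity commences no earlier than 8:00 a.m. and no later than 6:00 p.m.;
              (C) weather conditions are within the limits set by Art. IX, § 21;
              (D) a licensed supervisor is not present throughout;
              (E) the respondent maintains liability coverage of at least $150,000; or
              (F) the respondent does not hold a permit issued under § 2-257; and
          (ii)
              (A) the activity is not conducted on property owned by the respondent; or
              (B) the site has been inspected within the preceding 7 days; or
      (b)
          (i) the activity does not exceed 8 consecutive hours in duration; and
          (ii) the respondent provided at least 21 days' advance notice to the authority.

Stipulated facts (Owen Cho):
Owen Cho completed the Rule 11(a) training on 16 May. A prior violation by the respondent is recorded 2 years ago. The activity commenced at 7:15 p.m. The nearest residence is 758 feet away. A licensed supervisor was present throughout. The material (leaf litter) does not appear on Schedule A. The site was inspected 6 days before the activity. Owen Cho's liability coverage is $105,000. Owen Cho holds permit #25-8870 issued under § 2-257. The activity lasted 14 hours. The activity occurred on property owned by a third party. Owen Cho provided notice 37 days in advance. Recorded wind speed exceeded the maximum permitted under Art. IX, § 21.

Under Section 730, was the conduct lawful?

(a) no residence in 500 ft — holds.
(b) Schedule A material — not satisfied.
(1): T OR F → true.
(A) no prior violation — fails.
(B) start within hours — fails.
(C) weather ok — not satisfied.
(D) not (supervisor present) — not met.
(E) coverage ≥ $150,000 — not met.
(F) not (holds permit) — not met.
(i): F OR F OR F OR F OR F OR F → false.
(A) not (own property) — holds.
(B) site inspected — holds.
(ii): T OR T → true.
(a): F AND T → false.
(i) ≤ 8 hrs duration — fails.
(ii) ≥21 days' notice — holds.
(b): F AND T → false.
(2) = F OR F = false.
So Overall is not satisfied (T AND F).

No — unlawful.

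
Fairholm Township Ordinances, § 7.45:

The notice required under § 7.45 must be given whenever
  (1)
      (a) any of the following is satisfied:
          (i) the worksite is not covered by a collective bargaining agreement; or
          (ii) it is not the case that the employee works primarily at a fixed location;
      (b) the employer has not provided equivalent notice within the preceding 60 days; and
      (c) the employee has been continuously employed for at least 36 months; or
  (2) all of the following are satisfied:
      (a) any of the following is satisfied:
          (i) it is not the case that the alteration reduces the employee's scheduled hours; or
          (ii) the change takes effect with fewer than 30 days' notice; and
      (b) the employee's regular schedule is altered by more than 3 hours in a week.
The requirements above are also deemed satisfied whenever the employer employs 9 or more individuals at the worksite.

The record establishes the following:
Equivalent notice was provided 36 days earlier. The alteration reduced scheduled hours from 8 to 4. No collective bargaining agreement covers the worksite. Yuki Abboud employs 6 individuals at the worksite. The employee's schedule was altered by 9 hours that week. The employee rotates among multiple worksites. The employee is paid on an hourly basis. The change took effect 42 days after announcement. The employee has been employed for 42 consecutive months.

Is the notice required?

(i) no CBA — holds.
(ii) not (fixed location) — satisfied.
(a): T OR T → true.
(b) no recent notice — not satisfied.
(c) tenure ≥ 36 mo. — satisfied.
(1): T AND F AND T → false.
(i) not (hours reduced) — not satisfied.
(ii) < 30 days' notice — not satisfied.
(a): F OR F → false.
(b) schedule shift > 3h — holds.
So (2) is not satisfied (F AND T).
Overall: F OR F → false.
Exception (≥ 9 at site) — not satisfied.
Result: main false OR exception false → false.

No — not required.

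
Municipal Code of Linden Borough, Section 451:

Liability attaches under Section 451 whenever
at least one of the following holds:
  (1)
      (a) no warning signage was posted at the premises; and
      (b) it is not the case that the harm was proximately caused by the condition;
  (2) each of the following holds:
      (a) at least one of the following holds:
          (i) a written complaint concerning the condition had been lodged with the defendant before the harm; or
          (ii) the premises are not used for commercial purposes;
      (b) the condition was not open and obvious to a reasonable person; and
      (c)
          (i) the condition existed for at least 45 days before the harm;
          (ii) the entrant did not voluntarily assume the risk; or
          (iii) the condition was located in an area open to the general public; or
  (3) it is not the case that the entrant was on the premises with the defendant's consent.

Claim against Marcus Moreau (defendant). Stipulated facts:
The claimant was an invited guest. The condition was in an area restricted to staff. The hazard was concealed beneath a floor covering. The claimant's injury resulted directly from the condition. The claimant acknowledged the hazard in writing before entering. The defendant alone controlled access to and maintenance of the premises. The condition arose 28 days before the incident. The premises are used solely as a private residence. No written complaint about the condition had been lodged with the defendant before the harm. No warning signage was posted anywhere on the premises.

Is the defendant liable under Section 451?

No — not liable.

(a) no signage posted — satisfied.
(b) not (proximate cause) — fails.
So (1) is not satisfied (T AND F).
(i) complaint lodged — not met.
(ii) not (commercial use) — satisfied.
(a) = F OR T = true.
(b) not open/obvious — met.
(i) condition ≥45 days old — not satisfied.
(ii) no assumed risk — fails.
(iii) public area — not met.
So (c) is not satisfied (F OR F OR F).
(2): T AND T AND F → false.
(3) not (consent to enter) — not met.
Overall: F OR F OR F → false.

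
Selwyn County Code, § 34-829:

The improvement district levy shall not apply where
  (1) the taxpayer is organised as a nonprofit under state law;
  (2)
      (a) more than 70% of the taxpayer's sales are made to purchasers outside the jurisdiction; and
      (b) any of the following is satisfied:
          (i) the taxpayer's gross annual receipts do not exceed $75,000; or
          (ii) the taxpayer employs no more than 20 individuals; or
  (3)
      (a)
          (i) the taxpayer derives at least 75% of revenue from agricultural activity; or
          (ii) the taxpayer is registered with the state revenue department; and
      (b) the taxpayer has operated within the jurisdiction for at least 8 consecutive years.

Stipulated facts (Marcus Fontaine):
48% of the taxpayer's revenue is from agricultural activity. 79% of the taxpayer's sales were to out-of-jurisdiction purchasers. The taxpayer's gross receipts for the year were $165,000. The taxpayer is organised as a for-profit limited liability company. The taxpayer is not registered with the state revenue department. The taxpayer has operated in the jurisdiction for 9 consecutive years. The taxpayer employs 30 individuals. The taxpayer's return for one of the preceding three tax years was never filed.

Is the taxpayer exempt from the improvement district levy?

No — not exempt.

(1) nonprofit — fails.
(a) >70% out-of-jur. sales — satisfied.
(i) receipts ≤ $75,000 — not satisfied.
(ii) ≤ 20 employees — not satisfied.
(b): F OR F → false.
So (2) is not satisfied (T AND F).
(i) ≥75% agricultural — not satisfied.
(ii) state-registered — fails.
(a): F OR F → false.
(b) ≥ 8 yrs in jurisdiction — holds.
So (3) is not satisfied (F AND T).
Overall = F OR F OR F = false.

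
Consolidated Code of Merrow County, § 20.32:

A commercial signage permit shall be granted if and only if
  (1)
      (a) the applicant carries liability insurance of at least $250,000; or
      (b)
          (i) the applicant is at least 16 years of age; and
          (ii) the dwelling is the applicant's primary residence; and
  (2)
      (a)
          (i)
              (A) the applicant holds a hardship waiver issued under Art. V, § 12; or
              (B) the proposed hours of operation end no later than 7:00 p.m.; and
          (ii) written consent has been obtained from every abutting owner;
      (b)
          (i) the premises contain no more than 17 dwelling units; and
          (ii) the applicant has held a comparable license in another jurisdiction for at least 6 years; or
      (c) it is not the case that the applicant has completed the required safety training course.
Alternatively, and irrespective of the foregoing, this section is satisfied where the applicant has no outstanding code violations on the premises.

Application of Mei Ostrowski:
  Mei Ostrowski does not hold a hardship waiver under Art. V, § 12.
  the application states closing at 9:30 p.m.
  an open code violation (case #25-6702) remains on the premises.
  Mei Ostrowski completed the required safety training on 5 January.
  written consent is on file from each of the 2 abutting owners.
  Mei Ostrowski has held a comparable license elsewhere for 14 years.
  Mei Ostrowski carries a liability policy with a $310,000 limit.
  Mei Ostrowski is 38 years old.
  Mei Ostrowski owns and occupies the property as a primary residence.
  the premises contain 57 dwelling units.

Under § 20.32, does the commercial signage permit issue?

(a) insurance ≥ $250,000 — satisfied.
(i) age ≥ 16 — holds.
(ii) primary residence — satisfied.
(b) = T AND T = true.
So (1) is satisfied (T OR T).
(A) hardship waiver — not satisfied.
(B) closes by 7 p.m. — not satisfied.
(i): F OR F → false.
(ii) all abutters consent — satisfied.
So (a) is not satisfied (F AND T).
(i) ≤ 17 units — fails.
(ii) prior license ≥ 6 yr — met.
So (b) is not satisfied (F AND T).
(c) not (safety training) — not met.
(2): F OR F OR F → false.
Overall: T AND F → false.
Exception (no code violations) — not satisfied.
Result: main false OR exception false → false.

No — denied.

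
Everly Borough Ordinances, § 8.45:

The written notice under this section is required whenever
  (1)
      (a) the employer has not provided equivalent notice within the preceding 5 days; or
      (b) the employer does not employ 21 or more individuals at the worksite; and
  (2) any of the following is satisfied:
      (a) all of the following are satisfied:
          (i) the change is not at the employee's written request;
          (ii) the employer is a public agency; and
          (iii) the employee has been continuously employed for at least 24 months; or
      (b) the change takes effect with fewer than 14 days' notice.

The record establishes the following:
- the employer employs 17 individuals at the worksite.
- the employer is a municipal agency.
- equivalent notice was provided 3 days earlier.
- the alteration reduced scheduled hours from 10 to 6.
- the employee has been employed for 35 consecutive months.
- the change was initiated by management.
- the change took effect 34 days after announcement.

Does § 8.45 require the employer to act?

Yes — required.

(a) no recent notice — not satisfied.
(b) not (≥ 21 at site) — met.
(1) = F OR T = true.
(i) not employee-requested — holds.
(ii) public agency — met.
(iii) tenure ≥ 24 mo. — holds.
So (a) is satisfied (T AND T AND T).
(b) < 14 days' notice — not satisfied.
(2) = T OR F = true.
So Overall is satisfied (T AND T).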